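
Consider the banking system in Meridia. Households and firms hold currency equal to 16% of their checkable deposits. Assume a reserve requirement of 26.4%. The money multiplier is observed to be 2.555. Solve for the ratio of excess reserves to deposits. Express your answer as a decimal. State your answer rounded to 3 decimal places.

0.030

Using m = 2.555. Since m = (1 + c)/(c + rr + e), the denominator satisfies c + rr + e = (1 + c)/m = (1 + 0.16) / 2.555 ≈ 0.454012.
With c = 0.16 and rr = 0.264, the ratio of excess reserves to deposits is 0.454012 − 0.16 − 0.264 = 0.030012.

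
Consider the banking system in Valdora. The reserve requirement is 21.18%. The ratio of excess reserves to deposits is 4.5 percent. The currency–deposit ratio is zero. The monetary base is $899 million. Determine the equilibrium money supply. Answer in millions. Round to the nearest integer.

The money multiplier is m = 1 / (rr + e) = 1 / (0.2118 + 0.045) ≈ 3.8941.
So M = m × MB = 3.8941 × 899 = 3500.7959 million.

$3501 million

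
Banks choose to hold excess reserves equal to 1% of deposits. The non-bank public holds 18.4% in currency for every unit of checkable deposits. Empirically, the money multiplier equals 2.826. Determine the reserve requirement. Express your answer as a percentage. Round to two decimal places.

Using m = 2.826. Since m = (1 + c)/(c + rr + e), the denominator satisfies c + rr + e = (1 + c)/m = (1 + 0.184) / 2.826 ≈ 0.418967.
With c = 0.184 and e = 0.01, the reserve requirement is 0.418967 − 0.184 − 0.01 = 0.224967.

22.50%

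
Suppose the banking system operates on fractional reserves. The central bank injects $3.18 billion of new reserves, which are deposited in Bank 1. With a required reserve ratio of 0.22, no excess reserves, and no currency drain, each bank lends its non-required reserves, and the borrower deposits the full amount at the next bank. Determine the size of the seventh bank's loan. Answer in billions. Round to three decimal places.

$0.559 billion

Each bank lends a fraction (1 − rr) = 0.7800 of the deposit it receives, so Bank 7 receives 3.18·0.7800^6 and lends 3.18·0.7800^7 ≈ 0.5586 billion.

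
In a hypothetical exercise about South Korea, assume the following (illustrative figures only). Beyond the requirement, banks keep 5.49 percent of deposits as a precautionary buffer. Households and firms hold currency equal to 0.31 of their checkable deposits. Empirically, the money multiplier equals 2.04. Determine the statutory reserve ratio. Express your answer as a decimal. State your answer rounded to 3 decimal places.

0.277

Using m = 2.04. Since m = (1 + c)/(c + rr + e), the denominator satisfies c + rr + e = (1 + c)/m = (1 + 0.31) / 2.04 ≈ 0.642157.
With c = 0.31 and e = 0.0549, the statutory reserve ratio is 0.642157 − 0.31 − 0.0549 = 0.277257.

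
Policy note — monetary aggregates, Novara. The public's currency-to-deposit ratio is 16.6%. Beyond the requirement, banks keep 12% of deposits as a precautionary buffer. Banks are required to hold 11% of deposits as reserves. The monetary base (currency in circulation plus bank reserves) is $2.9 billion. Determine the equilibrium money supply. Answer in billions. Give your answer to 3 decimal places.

The money multiplier is m = (1 + c) / (rr + e + c) = (1 + 0.166) / (0.11 + 0.12 + 0.166) ≈ 2.94444.
So M = m × MB = 2.94444 × 2.9 ≈ 8.5389 billion.

$8.539 billion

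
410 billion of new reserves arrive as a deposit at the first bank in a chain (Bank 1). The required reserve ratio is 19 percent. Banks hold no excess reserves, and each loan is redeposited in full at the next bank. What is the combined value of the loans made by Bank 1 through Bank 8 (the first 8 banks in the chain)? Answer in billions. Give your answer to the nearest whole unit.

Bank i lends (1 − rr)^i of the original deposit: Bank 1 lends 410·0.8100 = 332.1000, Bank 2 lends 410·0.8100² = 269.0010, and so on.
Summing a geometric series: total = 410·[0.8100·(1 − 0.8100^8) / (1 − 0.8100)] ≈ 1424.0063 billion.

1424 billion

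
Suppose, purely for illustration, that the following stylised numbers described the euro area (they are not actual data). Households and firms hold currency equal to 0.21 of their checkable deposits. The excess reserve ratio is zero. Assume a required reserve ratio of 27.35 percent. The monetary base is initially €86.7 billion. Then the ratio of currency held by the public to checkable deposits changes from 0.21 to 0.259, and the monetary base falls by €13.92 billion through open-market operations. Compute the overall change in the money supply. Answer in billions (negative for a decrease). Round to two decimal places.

Before: m₁ = (1 + 0.21) / (0.2735 + 0.21) ≈ 2.50259, MB₁ = 86.7, so M₁ = 2.50259 × 86.7 ≈ 216.9746 billion.
After: m₂ = (1 + 0.259) / (0.2735 + 0.259) ≈ 2.36432, MB₂ = 86.7 − 13.92 = 72.78, so M₂ = 2.36432 × 72.78 ≈ 172.0752 billion.
ΔM = M₂ − M₁ = 172.0752 − 216.9746 = -44.8994 billion.

-44.90 billion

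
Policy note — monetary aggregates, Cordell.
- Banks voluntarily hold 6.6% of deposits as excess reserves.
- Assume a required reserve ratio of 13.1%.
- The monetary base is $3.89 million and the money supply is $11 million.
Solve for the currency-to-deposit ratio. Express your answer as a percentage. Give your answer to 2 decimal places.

Using m = M/MB = 11/3.89 ≈ 2.827763. From m = (1 + c)/(c + rr + e), rearranging gives 1 + c = m·(c + rr + e), so c·(1 − m) = m·(rr + e) − 1.
Hence c = [m·(rr + e) − 1]/(1 − m) = [2.827763 × (0.131 + 0.066) − 1] / (1 − 2.827763) ≈ 0.242335.

24.23%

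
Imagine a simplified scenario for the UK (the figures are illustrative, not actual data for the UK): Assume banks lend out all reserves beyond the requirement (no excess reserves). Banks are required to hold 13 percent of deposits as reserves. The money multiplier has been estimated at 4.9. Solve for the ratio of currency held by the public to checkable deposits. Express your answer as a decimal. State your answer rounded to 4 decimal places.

0.0931

Using m = 4.9. From m = (1 + c)/(c + rr + e), rearranging gives 1 + c = m·(c + rr + e), so c·(1 − m) = m·(rr + e) − 1.
Hence c = [m·(rr + e) − 1]/(1 − m) = [4.9 × (0.13 + 0) − 1] / (1 − 4.9) ≈ 0.093077.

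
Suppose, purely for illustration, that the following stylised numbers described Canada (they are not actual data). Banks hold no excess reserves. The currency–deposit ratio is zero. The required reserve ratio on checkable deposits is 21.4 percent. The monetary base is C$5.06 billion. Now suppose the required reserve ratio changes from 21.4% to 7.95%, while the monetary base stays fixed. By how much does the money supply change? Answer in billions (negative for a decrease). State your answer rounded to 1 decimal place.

C$40.0 billion

Initially m₁ = 1 / (0.214) ≈ 4.6729, so M₁ = 4.6729 × 5.06 ≈ 23.6449 billion.
After the change m₂ = 1 / (0.0795) ≈ 12.5786, so M₂ = 12.5786 × 5.06 ≈ 63.6477 billion.
ΔM = M₂ − M₁ = 63.6477 − 23.6449 = 40.0028 billion.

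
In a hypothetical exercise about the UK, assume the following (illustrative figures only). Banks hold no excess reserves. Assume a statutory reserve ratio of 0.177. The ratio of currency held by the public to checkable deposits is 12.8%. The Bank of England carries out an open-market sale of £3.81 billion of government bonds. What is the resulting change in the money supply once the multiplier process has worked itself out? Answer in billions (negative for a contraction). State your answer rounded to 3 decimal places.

-14.091 billion

The money multiplier is m = (1 + c) / (rr + c) = (1 + 0.128) / (0.177 + 0.128) ≈ 3.69836.
The sale removes 3.81 billion of base, so ΔM = m × ΔMB = 3.69836 × (−3.81) ≈ -14.0908 billion.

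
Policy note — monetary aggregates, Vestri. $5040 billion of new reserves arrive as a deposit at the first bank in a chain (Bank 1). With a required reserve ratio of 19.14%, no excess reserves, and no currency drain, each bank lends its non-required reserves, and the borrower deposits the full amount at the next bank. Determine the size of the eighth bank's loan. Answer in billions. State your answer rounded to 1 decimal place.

$921.1 billion

Each bank lends a fraction (1 − rr) = 0.8086 of the deposit it receives, so Bank 8 receives 5040·0.8086^7 and lends 5040·0.8086^8 ≈ 921.0865 billion.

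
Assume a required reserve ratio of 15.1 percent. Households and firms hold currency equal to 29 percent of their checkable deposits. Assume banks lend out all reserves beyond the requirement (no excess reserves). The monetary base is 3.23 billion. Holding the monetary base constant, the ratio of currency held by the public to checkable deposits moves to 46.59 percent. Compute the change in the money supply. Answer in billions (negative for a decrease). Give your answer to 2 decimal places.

-1.77 billion

Initially m₁ = (1 + 0.29) / (0.151 + 0.29) ≈ 2.9252, so M₁ = 2.9252 × 3.23 ≈ 9.4484 billion.
After the change m₂ = (1 + 0.4659) / (0.151 + 0.4659) ≈ 2.3762, so M₂ = 2.3762 × 3.23 ≈ 7.6751 billion.
ΔM = M₂ − M₁ = 7.6751 − 9.4484 = -1.7733 billion.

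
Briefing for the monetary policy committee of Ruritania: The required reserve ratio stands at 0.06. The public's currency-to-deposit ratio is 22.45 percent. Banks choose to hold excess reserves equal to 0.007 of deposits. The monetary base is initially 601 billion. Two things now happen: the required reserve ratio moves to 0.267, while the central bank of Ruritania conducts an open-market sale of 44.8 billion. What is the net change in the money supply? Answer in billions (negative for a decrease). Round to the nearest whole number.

Before: m₁ = (1 + 0.2245) / (0.06 + 0.007 + 0.2245) ≈ 4.2007, MB₁ = 601, so M₁ = 4.2007 × 601 = 2524.6207 billion.
After: m₂ = (1 + 0.2245) / (0.267 + 0.007 + 0.2245) ≈ 2.4564, MB₂ = 601 − 44.8 = 556.2, so M₂ = 2.4564 × 556.2 ≈ 1366.2497 billion.
ΔM = M₂ − M₁ = 1366.2497 − 2524.6207 = -1158.371 billion.

-1158 billion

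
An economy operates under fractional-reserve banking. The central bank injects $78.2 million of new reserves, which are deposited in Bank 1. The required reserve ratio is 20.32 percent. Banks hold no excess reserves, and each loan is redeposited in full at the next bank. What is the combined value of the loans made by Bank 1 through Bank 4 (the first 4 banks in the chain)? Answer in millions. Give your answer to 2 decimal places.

$183.04 million

Bank i lends (1 − rr)^i of the original deposit: Bank 1 lends 78.2·0.7968 ≈ 62.3098, Bank 2 lends 78.2·0.7968² ≈ 49.6484, and so on.
Summing a geometric series: total = 78.2·[0.7968·(1 − 0.7968^4) / (1 − 0.7968)] ≈ 183.0393 million.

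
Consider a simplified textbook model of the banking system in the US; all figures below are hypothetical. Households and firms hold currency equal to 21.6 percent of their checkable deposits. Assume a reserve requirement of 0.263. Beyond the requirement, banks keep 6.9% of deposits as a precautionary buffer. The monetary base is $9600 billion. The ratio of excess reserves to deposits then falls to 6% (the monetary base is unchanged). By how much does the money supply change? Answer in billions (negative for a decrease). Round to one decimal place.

$355.7 billion

Initially m₁ = (1 + 0.216) / (0.263 + 0.069 + 0.216) ≈ 2.218978, so M₁ = 2.218978 × 9600 = 21302.1888 billion.
After the change m₂ = (1 + 0.216) / (0.263 + 0.06 + 0.216) ≈ 2.256030, so M₂ = 2.256030 × 9600 = 21657.888 billion.
ΔM = M₂ − M₁ = 21657.888 − 21302.1888 = 355.6992 billion.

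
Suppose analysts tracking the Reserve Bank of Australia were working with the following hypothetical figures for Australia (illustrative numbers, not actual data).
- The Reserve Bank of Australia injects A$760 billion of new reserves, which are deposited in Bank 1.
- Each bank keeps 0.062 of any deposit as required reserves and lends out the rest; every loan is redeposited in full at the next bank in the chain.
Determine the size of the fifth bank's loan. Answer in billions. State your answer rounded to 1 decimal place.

Each bank lends a fraction (1 − rr) = 0.9380 of the deposit it receives, so Bank 5 receives 760·0.9380^4 and lends 760·0.9380^5 ≈ 551.8586 billion.

A$551.9 billion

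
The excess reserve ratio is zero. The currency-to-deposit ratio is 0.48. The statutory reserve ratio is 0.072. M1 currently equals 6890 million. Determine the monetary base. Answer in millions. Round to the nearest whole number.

2570 million

The money multiplier is m = (1 + c) / (rr + c) = (1 + 0.48) / (0.072 + 0.48) ≈ 2.68116.
MB = M / m = 6890 / 2.68116 ≈ 2569.7832 million.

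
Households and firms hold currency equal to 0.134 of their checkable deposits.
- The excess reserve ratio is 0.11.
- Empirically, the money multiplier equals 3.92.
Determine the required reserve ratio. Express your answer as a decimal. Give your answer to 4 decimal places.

0.0453

Using m = 3.92. Since m = (1 + c)/(c + rr + e), the denominator satisfies c + rr + e = (1 + c)/m = (1 + 0.134) / 3.92 ≈ 0.289286.
With c = 0.134 and e = 0.11, the required reserve ratio is 0.289286 − 0.134 − 0.11 = 0.045286.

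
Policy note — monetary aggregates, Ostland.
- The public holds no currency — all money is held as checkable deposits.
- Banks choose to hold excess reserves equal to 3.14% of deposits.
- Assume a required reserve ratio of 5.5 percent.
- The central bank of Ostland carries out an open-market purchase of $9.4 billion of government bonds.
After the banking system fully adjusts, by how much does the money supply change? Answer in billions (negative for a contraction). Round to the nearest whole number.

The money multiplier is m = 1 / (rr + e) = 1 / (0.055 + 0.0314) ≈ 11.5741.
The purchase adds 9.4 billion of base, so ΔM = m × ΔMB = 11.5741 × (+9.4) ≈ 108.7965 billion.

$109 billion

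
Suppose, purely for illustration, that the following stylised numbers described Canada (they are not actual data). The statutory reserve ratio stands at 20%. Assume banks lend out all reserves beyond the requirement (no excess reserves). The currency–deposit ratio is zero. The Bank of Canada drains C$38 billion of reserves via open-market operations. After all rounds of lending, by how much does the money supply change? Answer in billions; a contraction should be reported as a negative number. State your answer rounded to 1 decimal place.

-190.0 billion

The simple money multiplier is m = 1/rr = 1/0.2 = 5.
An open-market sale reduces the monetary base by 38 billion, so ΔM = m × ΔMB = 5 × (−38) = -190 billion.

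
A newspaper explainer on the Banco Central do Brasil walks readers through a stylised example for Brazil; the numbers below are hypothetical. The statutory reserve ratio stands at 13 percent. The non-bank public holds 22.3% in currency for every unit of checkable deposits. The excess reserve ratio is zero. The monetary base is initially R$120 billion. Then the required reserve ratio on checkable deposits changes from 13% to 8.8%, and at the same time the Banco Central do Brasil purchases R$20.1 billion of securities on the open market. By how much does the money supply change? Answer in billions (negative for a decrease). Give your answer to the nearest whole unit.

R$135 billion

Before: m₁ = (1 + 0.223) / (0.13 + 0.223) ≈ 3.4646, MB₁ = 120, so M₁ = 3.4646 × 120 = 415.752 billion.
After: m₂ = (1 + 0.223) / (0.088 + 0.223) ≈ 3.9325, MB₂ = 120 + 20.1 = 140.1, so M₂ = 3.9325 × 140.1 ≈ 550.9433 billion.
ΔM = M₂ − M₁ = 550.9433 − 415.752 = 135.1913 billion.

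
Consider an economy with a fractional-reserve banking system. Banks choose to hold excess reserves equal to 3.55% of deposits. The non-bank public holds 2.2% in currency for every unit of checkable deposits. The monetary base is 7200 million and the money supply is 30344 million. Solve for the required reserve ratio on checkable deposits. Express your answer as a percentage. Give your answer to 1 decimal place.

18.5%

Using m = M/MB = 30344/7200 ≈ 4.214444. Since m = (1 + c)/(c + rr + e), the denominator satisfies c + rr + e = (1 + c)/m = (1 + 0.022) / 4.214444 ≈ 0.242499.
With c = 0.022 and e = 0.0355, the required reserve ratio on checkable deposits is 0.242499 − 0.022 − 0.0355 = 0.184999.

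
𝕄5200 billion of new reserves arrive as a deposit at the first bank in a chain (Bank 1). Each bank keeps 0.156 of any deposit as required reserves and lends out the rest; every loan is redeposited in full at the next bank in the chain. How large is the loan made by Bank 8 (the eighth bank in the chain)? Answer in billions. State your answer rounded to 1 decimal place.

𝕄1338.9 billion

Each bank lends a fraction (1 − rr) = 0.8440 of the deposit it receives, so Bank 8 receives 5200·0.8440^7 and lends 5200·0.8440^8 ≈ 1338.8839 billion.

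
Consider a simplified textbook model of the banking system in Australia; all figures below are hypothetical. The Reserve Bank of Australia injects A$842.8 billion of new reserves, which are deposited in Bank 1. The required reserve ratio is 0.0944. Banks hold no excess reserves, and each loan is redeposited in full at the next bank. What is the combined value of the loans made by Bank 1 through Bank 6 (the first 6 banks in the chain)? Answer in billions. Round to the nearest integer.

Bank i lends (1 − rr)^i of the original deposit: Bank 1 lends 842.8·0.9056 ≈ 763.2397, Bank 2 lends 842.8·0.9056² ≈ 691.1899, and so on.
Summing a geometric series: total = 842.8·[0.9056·(1 − 0.9056^6) / (1 − 0.9056)] ≈ 3625.4478 billion.

A$3625 billion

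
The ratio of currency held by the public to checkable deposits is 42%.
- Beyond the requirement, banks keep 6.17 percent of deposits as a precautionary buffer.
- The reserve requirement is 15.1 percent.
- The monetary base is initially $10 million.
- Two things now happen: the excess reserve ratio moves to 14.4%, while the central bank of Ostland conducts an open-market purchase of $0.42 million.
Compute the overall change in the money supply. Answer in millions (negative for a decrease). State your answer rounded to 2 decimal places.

-1.75 million

Before: m₁ = (1 + 0.42) / (0.151 + 0.0617 + 0.42) ≈ 2.24435, MB₁ = 10, so M₁ = 2.24435 × 10 = 22.4435 million.
After: m₂ = (1 + 0.42) / (0.151 + 0.144 + 0.42) ≈ 1.98601, MB₂ = 10 + 0.42 = 10.42, so M₂ = 1.98601 × 10.42 ≈ 20.6942 million.
ΔM = M₂ − M₁ = 20.6942 − 22.4435 = -1.7493 million.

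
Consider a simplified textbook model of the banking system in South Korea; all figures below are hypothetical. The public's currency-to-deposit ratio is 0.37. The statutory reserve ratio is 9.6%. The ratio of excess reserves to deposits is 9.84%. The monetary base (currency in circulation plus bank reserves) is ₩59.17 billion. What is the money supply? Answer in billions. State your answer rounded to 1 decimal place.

The money multiplier is m = (1 + c) / (rr + e + c) = (1 + 0.37) / (0.096 + 0.0984 + 0.37) ≈ 2.4274.
So M = m × MB = 2.4274 × 59.17 ≈ 143.6293 billion.

₩143.6 billion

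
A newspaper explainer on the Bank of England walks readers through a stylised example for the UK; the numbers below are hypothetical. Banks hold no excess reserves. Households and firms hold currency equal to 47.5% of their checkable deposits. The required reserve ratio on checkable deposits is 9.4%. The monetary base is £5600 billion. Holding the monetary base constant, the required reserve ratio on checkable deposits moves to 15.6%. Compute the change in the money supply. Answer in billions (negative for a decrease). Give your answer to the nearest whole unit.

-1426 billion

Initially m₁ = (1 + 0.475) / (0.094 + 0.475) ≈ 2.59227, so M₁ = 2.59227 × 5600 = 14516.712 billion.
After the change m₂ = (1 + 0.475) / (0.156 + 0.475) ≈ 2.33756, so M₂ = 2.33756 × 5600 = 13090.336 billion.
ΔM = M₂ − M₁ = 13090.336 − 14516.712 = -1426.376 billion.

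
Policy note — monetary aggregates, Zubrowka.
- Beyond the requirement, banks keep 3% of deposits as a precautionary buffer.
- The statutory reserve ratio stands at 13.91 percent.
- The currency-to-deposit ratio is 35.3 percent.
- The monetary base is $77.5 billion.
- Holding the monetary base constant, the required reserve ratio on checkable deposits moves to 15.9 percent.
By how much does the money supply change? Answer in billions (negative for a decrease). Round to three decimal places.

-7.374 billion

Initially m₁ = (1 + 0.353) / (0.1391 + 0.03 + 0.353) ≈ 2.591458, so M₁ = 2.591458 × 77.5 ≈ 200.838 billion.
After the change m₂ = (1 + 0.353) / (0.159 + 0.03 + 0.353) ≈ 2.496310, so M₂ = 2.496310 × 77.5 ≈ 193.464 billion.
ΔM = M₂ − M₁ = 193.464 − 200.838 = -7.374 billion.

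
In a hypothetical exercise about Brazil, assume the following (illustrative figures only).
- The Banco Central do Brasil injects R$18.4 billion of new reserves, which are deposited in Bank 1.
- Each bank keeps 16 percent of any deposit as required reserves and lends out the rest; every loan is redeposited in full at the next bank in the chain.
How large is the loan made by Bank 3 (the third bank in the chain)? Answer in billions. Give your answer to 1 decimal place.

Each bank lends a fraction (1 − rr) = 0.8400 of the deposit it receives, so Bank 3 receives 18.4·0.8400^2 and lends 18.4·0.8400^3 ≈ 10.9058 billion.

R$10.9 billion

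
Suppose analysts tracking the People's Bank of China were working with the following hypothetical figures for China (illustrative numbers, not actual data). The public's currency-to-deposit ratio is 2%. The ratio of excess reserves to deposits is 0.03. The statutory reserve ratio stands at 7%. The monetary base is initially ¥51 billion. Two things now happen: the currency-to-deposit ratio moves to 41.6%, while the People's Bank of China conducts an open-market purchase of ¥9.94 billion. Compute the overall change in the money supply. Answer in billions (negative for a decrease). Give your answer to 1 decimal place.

-266.3 billion

Before: m₁ = (1 + 0.02) / (0.07 + 0.03 + 0.02) = 8.5, MB₁ = 51, so M₁ = 8.5 × 51 = 433.5 billion.
After: m₂ = (1 + 0.416) / (0.07 + 0.03 + 0.416) ≈ 2.7442, MB₂ = 51 + 9.94 = 60.94, so M₂ = 2.7442 × 60.94 ≈ 167.2315 billion.
ΔM = M₂ − M₁ = 167.2315 − 433.5 = -266.2685 billion.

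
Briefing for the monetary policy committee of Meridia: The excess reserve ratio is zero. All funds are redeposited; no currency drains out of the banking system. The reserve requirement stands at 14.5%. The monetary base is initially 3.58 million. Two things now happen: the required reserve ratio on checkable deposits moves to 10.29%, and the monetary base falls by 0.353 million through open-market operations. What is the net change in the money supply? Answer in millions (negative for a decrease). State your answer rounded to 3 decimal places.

Before: m₁ = 1 / (0.145) ≈ 6.89655, MB₁ = 3.58, so M₁ = 6.89655 × 3.58 ≈ 24.6896 million.
After: m₂ = 1 / (0.1029) ≈ 9.71817, MB₂ = 3.58 − 0.353 = 3.227, so M₂ = 9.71817 × 3.227 ≈ 31.3605 million.
ΔM = M₂ − M₁ = 31.3605 − 24.6896 = 6.6709 million.

6.671 million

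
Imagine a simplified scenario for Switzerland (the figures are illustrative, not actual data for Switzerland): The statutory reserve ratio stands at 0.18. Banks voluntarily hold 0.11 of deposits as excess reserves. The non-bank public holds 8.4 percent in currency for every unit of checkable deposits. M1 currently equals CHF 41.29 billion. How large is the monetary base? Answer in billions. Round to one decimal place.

The money multiplier is m = (1 + c) / (rr + e + c) = (1 + 0.084) / (0.18 + 0.11 + 0.084) ≈ 2.8984.
MB = M / m = 41.29 / 2.8984 ≈ 14.2458 billion.

CHF 14.2 billion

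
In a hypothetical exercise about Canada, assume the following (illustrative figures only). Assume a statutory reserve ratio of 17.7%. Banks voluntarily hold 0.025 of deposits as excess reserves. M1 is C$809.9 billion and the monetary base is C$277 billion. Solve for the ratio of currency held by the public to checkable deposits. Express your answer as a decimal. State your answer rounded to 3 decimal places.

0.213

Using m = M/MB = 809.9/277 ≈ 2.923827. From m = (1 + c)/(c + rr + e), rearranging gives 1 + c = m·(c + rr + e), so c·(1 − m) = m·(rr + e) − 1.
Hence c = [m·(rr + e) − 1]/(1 − m) = [2.923827 × (0.177 + 0.025) − 1] / (1 − 2.923827) ≈ 0.212798.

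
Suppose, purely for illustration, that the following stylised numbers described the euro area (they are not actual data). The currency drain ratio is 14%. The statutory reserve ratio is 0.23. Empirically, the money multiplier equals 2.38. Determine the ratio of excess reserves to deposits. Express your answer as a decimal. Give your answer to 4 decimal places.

0.1090

Using m = 2.38. Since m = (1 + c)/(c + rr + e), the denominator satisfies c + rr + e = (1 + c)/m = (1 + 0.14) / 2.38 ≈ 0.478992.
With c = 0.14 and rr = 0.23, the ratio of excess reserves to deposits is 0.478992 − 0.14 − 0.23 = 0.108992.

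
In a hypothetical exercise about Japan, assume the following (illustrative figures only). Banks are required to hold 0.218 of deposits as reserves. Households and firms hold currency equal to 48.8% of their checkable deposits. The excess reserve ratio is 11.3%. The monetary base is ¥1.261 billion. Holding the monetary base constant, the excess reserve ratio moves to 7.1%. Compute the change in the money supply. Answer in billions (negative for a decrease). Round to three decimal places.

¥0.124 billion

Initially m₁ = (1 + 0.488) / (0.218 + 0.113 + 0.488) ≈ 1.81685, so M₁ = 1.81685 × 1.261 ≈ 2.291 billion.
After the change m₂ = (1 + 0.488) / (0.218 + 0.071 + 0.488) ≈ 1.91506, so M₂ = 1.91506 × 1.261 ≈ 2.4149 billion.
ΔM = M₂ − M₁ = 2.4149 − 2.291 = 0.1239 billion.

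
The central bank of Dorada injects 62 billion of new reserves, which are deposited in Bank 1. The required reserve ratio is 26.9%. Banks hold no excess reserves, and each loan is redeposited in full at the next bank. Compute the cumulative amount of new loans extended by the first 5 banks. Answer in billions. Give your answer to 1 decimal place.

Bank i lends (1 − rr)^i of the original deposit: Bank 1 lends 62·0.7310 = 45.3220, Bank 2 lends 62·0.7310² ≈ 33.1304, and so on.
Summing a geometric series: total = 62·[0.7310·(1 − 0.7310^5) / (1 − 0.7310)] ≈ 133.3156 billion.

133.3 billion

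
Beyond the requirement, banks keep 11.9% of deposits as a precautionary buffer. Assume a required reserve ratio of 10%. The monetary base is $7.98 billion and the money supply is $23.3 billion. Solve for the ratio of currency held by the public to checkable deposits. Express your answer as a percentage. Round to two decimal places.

Using m = M/MB = 23.3/7.98 ≈ 2.919799. From m = (1 + c)/(c + rr + e), rearranging gives 1 + c = m·(c + rr + e), so c·(1 − m) = m·(rr + e) − 1.
Hence c = [m·(rr + e) − 1]/(1 − m) = [2.919799 × (0.1 + 0.119) − 1] / (1 − 2.919799) ≈ 0.187813.

18.78%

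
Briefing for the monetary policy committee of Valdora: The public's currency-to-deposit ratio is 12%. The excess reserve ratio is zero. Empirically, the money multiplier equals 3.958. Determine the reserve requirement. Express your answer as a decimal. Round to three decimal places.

0.163

Using m = 3.958. Since m = (1 + c)/(c + rr + e), the denominator satisfies c + rr + e = (1 + c)/m = (1 + 0.12) / 3.958 ≈ 0.282971.
With c = 0.12 and e = 0, the reserve requirement is 0.282971 − 0.12 − 0 = 0.162971.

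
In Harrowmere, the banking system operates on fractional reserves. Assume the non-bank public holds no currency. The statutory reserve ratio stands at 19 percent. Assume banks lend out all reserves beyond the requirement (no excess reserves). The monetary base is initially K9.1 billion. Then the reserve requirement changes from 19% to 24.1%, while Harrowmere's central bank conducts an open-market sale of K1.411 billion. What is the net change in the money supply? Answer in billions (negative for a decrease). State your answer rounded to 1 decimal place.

-16.0 billion

Before: m₁ = 1 / (0.19) ≈ 5.2632, MB₁ = 9.1, so M₁ = 5.2632 × 9.1 ≈ 47.8951 billion.
After: m₂ = 1 / (0.241) ≈ 4.1494, MB₂ = 9.1 − 1.411 = 7.689, so M₂ = 4.1494 × 7.689 ≈ 31.9047 billion.
ΔM = M₂ − M₁ = 31.9047 − 47.8951 = -15.9904 billion.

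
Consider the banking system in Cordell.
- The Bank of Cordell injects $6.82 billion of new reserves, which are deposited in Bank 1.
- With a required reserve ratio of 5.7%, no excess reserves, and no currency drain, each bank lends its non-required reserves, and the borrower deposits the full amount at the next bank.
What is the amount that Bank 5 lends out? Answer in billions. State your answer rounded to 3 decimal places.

Each bank lends a fraction (1 − rr) = 0.9430 of the deposit it receives, so Bank 5 receives 6.82·0.9430^4 and lends 6.82·0.9430^5 ≈ 5.0856 billion.

$5.086 billion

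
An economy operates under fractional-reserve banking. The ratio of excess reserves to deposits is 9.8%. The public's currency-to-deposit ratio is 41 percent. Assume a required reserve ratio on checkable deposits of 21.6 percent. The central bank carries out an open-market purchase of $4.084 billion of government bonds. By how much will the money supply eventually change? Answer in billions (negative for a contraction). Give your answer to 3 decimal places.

The money multiplier is m = (1 + c) / (rr + e + c) = (1 + 0.41) / (0.216 + 0.098 + 0.41) ≈ 1.94751.
The purchase adds 4.084 billion of base, so ΔM = m × ΔMB = 1.94751 × (+4.084) ≈ 7.9536 billion.

$7.954 billion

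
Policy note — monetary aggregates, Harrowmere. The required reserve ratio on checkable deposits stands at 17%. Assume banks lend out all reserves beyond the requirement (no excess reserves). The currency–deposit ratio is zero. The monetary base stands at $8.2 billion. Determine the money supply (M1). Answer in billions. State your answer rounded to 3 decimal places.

$48.235 billion

With no currency drain or excess reserves, the money multiplier is m = 1/rr = 1/0.17 ≈ 5.88235.
Money supply M = m × MB = 5.88235 × 8.2 ≈ 48.2353 billion.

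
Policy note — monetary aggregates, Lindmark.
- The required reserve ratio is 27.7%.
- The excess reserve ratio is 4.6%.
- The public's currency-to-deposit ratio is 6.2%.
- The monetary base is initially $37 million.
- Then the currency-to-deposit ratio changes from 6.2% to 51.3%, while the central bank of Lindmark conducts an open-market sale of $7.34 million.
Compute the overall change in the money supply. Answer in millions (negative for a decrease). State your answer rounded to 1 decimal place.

-48.4 million

Before: m₁ = (1 + 0.062) / (0.277 + 0.046 + 0.062) ≈ 2.7584, MB₁ = 37, so M₁ = 2.7584 × 37 = 102.0608 million.
After: m₂ = (1 + 0.513) / (0.277 + 0.046 + 0.513) ≈ 1.8098, MB₂ = 37 − 7.34 = 29.66, so M₂ = 1.8098 × 29.66 ≈ 53.6787 million.
ΔM = M₂ − M₁ = 53.6787 − 102.0608 = -48.3821 million.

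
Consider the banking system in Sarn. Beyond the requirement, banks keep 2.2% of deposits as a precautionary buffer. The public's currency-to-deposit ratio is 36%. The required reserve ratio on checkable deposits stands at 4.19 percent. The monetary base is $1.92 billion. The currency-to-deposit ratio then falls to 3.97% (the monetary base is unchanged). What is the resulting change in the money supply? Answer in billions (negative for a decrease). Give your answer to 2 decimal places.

$13.11 billion

Initially m₁ = (1 + 0.36) / (0.0419 + 0.022 + 0.36) ≈ 3.2083, so M₁ = 3.2083 × 1.92 ≈ 6.1599 billion.
After the change m₂ = (1 + 0.0397) / (0.0419 + 0.022 + 0.0397) ≈ 10.0357, so M₂ = 10.0357 × 1.92 ≈ 19.2685 billion.
ΔM = M₂ − M₁ = 19.2685 − 6.1599 = 13.1086 billion.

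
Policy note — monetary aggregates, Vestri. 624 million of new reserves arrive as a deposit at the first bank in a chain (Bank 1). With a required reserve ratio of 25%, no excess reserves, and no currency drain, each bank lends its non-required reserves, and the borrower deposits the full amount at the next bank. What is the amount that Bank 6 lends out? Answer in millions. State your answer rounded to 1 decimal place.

Each bank lends a fraction (1 − rr) = 0.7500 of the deposit it receives, so Bank 6 receives 624·0.7500^5 and lends 624·0.7500^6 ≈ 111.0586 million.

111.1 million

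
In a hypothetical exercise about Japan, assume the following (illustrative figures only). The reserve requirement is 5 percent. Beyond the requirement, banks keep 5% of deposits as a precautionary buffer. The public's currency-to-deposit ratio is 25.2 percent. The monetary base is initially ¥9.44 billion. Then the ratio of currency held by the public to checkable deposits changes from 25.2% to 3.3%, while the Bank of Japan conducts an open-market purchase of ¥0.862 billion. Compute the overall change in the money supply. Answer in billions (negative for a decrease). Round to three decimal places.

¥46.438 billion

Before: m₁ = (1 + 0.252) / (0.05 + 0.05 + 0.252) ≈ 3.556818, MB₁ = 9.44, so M₁ = 3.556818 × 9.44 ≈ 33.5764 billion.
After: m₂ = (1 + 0.033) / (0.05 + 0.05 + 0.033) ≈ 7.766917, MB₂ = 9.44 + 0.862 = 10.302, so M₂ = 7.766917 × 10.302 ≈ 80.0148 billion.
ΔM = M₂ − M₁ = 80.0148 − 33.5764 = 46.4384 billion.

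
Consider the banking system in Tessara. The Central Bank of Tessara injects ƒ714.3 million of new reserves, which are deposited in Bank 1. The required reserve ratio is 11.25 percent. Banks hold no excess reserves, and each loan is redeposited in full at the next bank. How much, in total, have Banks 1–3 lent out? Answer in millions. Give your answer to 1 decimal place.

ƒ1695.9 million

Bank i lends (1 − rr)^i of the original deposit: Bank 1 lends 714.3·0.8875 ≈ 633.9412, Bank 2 lends 714.3·0.8875² ≈ 562.6229, and so on.
Summing a geometric series: total = 714.3·[0.8875·(1 − 0.8875^3) / (1 − 0.8875)] ≈ 1695.8919 million.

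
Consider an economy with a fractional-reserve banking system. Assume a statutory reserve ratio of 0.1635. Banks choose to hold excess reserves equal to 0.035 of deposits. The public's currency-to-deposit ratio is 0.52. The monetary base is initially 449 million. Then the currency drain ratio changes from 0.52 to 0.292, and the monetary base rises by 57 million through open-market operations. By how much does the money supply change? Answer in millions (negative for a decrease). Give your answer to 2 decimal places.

382.96 million

Before: m₁ = (1 + 0.52) / (0.1635 + 0.035 + 0.52) ≈ 2.115518, MB₁ = 449, so M₁ = 2.115518 × 449 ≈ 949.8676 million.
After: m₂ = (1 + 0.292) / (0.1635 + 0.035 + 0.292) ≈ 2.634047, MB₂ = 449 + 57 = 506, so M₂ = 2.634047 × 506 ≈ 1332.8278 million.
ΔM = M₂ − M₁ = 1332.8278 − 949.8676 = 382.9602 million.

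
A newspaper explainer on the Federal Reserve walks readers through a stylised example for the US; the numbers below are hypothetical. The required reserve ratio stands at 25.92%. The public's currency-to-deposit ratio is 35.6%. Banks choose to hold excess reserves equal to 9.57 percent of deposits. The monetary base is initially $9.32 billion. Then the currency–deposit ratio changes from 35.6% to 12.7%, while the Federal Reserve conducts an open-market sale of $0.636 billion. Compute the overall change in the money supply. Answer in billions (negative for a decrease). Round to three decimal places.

$2.532 billion

Before: m₁ = (1 + 0.356) / (0.2592 + 0.0957 + 0.356) ≈ 1.90744, MB₁ = 9.32, so M₁ = 1.90744 × 9.32 ≈ 17.7773 billion.
After: m₂ = (1 + 0.127) / (0.2592 + 0.0957 + 0.127) ≈ 2.33866, MB₂ = 9.32 − 0.636 = 8.684, so M₂ = 2.33866 × 8.684 ≈ 20.3089 billion.
ΔM = M₂ − M₁ = 20.3089 − 17.7773 = 2.5316 billion.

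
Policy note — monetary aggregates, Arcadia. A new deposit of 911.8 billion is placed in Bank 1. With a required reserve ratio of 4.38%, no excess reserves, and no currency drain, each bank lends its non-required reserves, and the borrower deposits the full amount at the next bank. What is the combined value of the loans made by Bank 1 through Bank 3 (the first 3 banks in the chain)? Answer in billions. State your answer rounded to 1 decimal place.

2502.7 billion

Bank i lends (1 − rr)^i of the original deposit: Bank 1 lends 911.8·0.9562 ≈ 871.8632, Bank 2 lends 911.8·0.9562² ≈ 833.6756, and so on.
Summing a geometric series: total = 911.8·[0.9562·(1 − 0.9562^3) / (1 − 0.9562)] ≈ 2502.6993 billion.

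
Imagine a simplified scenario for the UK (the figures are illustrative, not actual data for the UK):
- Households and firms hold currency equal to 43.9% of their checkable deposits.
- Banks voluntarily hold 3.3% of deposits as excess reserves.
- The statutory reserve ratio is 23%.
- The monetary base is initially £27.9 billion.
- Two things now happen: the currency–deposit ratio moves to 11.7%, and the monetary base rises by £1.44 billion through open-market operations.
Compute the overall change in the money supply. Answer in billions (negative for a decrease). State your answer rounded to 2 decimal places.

£29.05 billion

Before: m₁ = (1 + 0.439) / (0.23 + 0.033 + 0.439) ≈ 2.04986, MB₁ = 27.9, so M₁ = 2.04986 × 27.9 ≈ 57.1911 billion.
After: m₂ = (1 + 0.117) / (0.23 + 0.033 + 0.117) ≈ 2.93947, MB₂ = 27.9 + 1.44 = 29.34, so M₂ = 2.93947 × 29.34 ≈ 86.244 billion.
ΔM = M₂ − M₁ = 86.244 − 57.1911 = 29.0529 billion.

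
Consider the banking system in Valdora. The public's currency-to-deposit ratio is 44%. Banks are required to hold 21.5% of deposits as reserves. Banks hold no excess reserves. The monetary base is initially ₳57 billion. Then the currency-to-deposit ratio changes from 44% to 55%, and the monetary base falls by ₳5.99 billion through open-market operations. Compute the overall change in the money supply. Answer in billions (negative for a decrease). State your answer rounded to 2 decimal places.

Before: m₁ = (1 + 0.44) / (0.215 + 0.44) ≈ 2.19847, MB₁ = 57, so M₁ = 2.19847 × 57 ≈ 125.3128 billion.
After: m₂ = (1 + 0.55) / (0.215 + 0.55) ≈ 2.02614, MB₂ = 57 − 5.99 = 51.01, so M₂ = 2.02614 × 51.01 ≈ 103.3534 billion.
ΔM = M₂ − M₁ = 103.3534 − 125.3128 = -21.9594 billion.

-21.96 billion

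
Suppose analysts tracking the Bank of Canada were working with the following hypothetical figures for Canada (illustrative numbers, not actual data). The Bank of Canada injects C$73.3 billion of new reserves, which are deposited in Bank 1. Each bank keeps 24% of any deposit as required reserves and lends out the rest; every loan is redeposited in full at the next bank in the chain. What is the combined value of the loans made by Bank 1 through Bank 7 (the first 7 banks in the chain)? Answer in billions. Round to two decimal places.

Bank i lends (1 − rr)^i of the original deposit: Bank 1 lends 73.3·0.7600 = 55.7080, Bank 2 lends 73.3·0.7600² ≈ 42.3381, and so on.
Summing a geometric series: total = 73.3·[0.7600·(1 − 0.7600^7) / (1 − 0.7600)] ≈ 198.1227 billion.

C$198.12 billion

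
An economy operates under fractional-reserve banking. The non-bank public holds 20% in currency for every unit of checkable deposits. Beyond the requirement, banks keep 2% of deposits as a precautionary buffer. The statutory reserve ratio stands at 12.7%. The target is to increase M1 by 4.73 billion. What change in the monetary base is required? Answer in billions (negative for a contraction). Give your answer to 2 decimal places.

The money multiplier is m = (1 + c) / (rr + e + c) = (1 + 0.2) / (0.127 + 0.02 + 0.2) ≈ 3.4582.
ΔMB = ΔM / m = (+4.73) / 3.4582 ≈ 1.3678 billion.

1.37 billion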